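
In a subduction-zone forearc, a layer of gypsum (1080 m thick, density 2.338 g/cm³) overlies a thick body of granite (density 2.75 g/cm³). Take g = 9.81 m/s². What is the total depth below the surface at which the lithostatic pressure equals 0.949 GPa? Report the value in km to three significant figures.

35.3 km

Pressure at base of upper layers: 2338×9.81×1080 = 2.477×10^7 Pa = 0.02477 GPa
Remaining pressure to be supplied by granite: 9.490×10^8 − 2.477×10^7 = 9.242×10^8 Pa
Additional depth in granite = 9.242×10^8 Pa / (2750 kg/m³ × 9.81 m/s²) = 34259 m
Total depth = 1080 m + 34259 m = 35339 m
= 35.339 km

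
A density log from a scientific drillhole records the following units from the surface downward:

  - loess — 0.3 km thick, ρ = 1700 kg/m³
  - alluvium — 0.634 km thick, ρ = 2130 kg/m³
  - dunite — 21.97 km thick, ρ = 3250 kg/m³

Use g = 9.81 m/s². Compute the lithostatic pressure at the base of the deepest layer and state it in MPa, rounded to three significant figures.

719 MPa

loess: 1700 kg/m³ × 9.81 m/s² × 300 m = 5.003×10^6 Pa = 5.003 MPa
alluvium: 2130 kg/m³ × 9.81 m/s² × 634 m = 1.325×10^7 Pa = 13.25 MPa
dunite: 3250 kg/m³ × 9.81 m/s² × 21970 m = 7.005×10^8 Pa = 700.5 MPa
Total = 5.003 + 13.25 + 700.5 = 718.71 MPa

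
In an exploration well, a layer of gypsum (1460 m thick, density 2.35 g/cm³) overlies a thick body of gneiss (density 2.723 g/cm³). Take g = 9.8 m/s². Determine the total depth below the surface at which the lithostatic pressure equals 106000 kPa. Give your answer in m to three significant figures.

4170 m

Pressure at base of upper layers: 2350×9.8×1460 = 3.362×10^7 Pa = 33624 kPa
Remaining pressure to be supplied by gneiss: 1.060×10^8 − 3.362×10^7 = 7.238×10^7 Pa
Additional depth in gneiss = 7.238×10^7 Pa / (2723 kg/m³ × 9.8 m/s²) = 2712.2 m
Total depth = 1460 m + 2712.2 m = 4172.2 m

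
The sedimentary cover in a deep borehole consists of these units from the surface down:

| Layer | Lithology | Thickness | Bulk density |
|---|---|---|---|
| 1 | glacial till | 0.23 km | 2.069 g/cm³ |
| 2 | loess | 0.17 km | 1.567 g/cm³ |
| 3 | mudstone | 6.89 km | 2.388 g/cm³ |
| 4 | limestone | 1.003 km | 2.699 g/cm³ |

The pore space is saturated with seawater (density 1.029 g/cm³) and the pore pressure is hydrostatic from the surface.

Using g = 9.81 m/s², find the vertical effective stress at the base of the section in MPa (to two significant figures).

110 MPa

Overburden (lithostatic) stress σ_v:
glacial till: 2069 kg/m³ × 9.81 m/s² × 230 m = 4.668×10^6 Pa = 4.668 MPa
loess: 1567 kg/m³ × 9.81 m/s² × 170 m = 2.613×10^6 Pa = 2.613 MPa
mudstone: 2388 kg/m³ × 9.81 m/s² × 6890 m = 1.614×10^8 Pa = 161.4 MPa
limestone: 2699 kg/m³ × 9.81 m/s² × 1003 m = 2.656×10^7 Pa = 26.56 MPa
Total = 4.668 + 2.613 + 161.4 + 26.56 = 195.25 MPa
Pore pressure P_p = 1029 kg/m³ × 9.81 m/s² × 8293 m = 8.371×10^7 Pa = 83.71 MPa
Effective stress σ' = σ_v − P_p = 195.2 − 83.71 = 111.53 MPa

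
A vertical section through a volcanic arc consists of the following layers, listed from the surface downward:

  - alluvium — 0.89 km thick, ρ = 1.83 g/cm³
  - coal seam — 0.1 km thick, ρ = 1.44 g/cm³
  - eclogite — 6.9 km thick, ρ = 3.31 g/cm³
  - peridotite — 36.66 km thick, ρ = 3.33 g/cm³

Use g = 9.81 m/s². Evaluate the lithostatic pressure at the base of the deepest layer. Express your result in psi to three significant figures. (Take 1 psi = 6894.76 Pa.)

alluvium: 1830 kg/m³ × 9.81 m/s² × 890 m = 1.598×10^7 Pa = 2317 psi
coal seam: 1440 kg/m³ × 9.81 m/s² × 100 m = 1.413×10^6 Pa = 204.9 psi
eclogite: 3310 kg/m³ × 9.81 m/s² × 6900 m = 2.241×10^8 Pa = 32496 psi
peridotite: 3330 kg/m³ × 9.81 m/s² × 36660 m = 1.198×10^9 Pa = 1.737×10^5 psi
Total = 2317 + 204.9 + 32496 + 1.737×10^5 = 2.0871×10^5 psi

209000 psi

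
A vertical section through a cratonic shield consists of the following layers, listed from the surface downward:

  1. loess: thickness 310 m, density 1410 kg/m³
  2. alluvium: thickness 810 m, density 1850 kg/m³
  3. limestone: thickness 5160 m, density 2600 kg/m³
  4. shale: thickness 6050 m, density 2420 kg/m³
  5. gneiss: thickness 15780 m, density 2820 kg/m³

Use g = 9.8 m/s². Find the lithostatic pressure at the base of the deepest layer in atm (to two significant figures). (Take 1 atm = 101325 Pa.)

loess: 1410 kg/m³ × 9.8 m/s² × 310 m = 4.284×10^6 Pa = 42.28 atm
alluvium: 1850 kg/m³ × 9.8 m/s² × 810 m = 1.469×10^7 Pa = 144.9 atm
limestone: 2600 kg/m³ × 9.8 m/s² × 5160 m = 1.315×10^8 Pa = 1298 atm
shale: 2420 kg/m³ × 9.8 m/s² × 6050 m = 1.435×10^8 Pa = 1416 atm
gneiss: 2820 kg/m³ × 9.8 m/s² × 15780 m = 4.361×10^8 Pa = 4304 atm
Total = 42.28 + 144.9 + 1298 + 1416 + 4304 = 7204.8 atm

7200 atm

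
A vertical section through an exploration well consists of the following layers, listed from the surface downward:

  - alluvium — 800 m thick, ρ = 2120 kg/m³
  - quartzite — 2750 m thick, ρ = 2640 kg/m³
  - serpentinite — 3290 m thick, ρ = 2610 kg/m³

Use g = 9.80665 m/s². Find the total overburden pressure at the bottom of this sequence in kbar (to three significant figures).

alluvium: 2120 kg/m³ × 9.80665 m/s² × 800 m = 1.663×10^7 Pa = 0.1663 kbar
quartzite: 2640 kg/m³ × 9.80665 m/s² × 2750 m = 7.120×10^7 Pa = 0.7120 kbar
serpentinite: 2610 kg/m³ × 9.80665 m/s² × 3290 m = 8.421×10^7 Pa = 0.8421 kbar
Total = 0.1663 + 0.7120 + 0.8421 = 1.7204 kbar

1.72 kbar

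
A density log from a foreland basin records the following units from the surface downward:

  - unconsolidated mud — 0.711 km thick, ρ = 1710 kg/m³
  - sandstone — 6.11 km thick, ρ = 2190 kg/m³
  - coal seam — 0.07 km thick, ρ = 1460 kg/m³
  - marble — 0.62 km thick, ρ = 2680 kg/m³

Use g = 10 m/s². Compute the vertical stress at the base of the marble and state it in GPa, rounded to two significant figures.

unconsolidated mud: 1710 kg/m³ × 10 m/s² × 711 m = 1.216×10^7 Pa = 0.01216 GPa
sandstone: 2190 kg/m³ × 10 m/s² × 6110 m = 1.338×10^8 Pa = 0.1338 GPa
coal seam: 1460 kg/m³ × 10 m/s² × 70 m = 1.022×10^6 Pa = 1.022×10^-3 GPa
marble: 2680 kg/m³ × 10 m/s² × 620 m = 1.662×10^7 Pa = 0.01662 GPa
Total = 0.01216 + 0.1338 + 1.022×10^-3 + 0.01662 = 0.16361 GPa

0.16 GPa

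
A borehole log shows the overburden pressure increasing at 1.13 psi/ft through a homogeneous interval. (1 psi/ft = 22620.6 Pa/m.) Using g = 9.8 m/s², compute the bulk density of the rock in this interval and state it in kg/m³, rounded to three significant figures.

2610 kg/m³

ρ = (dP/dz)/g = 1.13 psi/ft / 9.8 m/s² = 25561 Pa/m / 9.8 m/s² = 2608.3 kg/m³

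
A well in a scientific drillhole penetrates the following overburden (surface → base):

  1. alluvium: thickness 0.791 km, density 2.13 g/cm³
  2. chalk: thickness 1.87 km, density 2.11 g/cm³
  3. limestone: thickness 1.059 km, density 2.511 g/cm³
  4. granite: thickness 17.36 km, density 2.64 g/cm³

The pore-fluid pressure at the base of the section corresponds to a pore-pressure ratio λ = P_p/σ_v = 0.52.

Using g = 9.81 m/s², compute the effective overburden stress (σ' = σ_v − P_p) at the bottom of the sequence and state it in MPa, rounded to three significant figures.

Overburden (lithostatic) stress σ_v:
alluvium: 2130 kg/m³ × 9.81 m/s² × 791 m = 1.653×10^7 Pa = 16.53 MPa
chalk: 2110 kg/m³ × 9.81 m/s² × 1870 m = 3.871×10^7 Pa = 38.71 MPa
limestone: 2511 kg/m³ × 9.81 m/s² × 1059 m = 2.609×10^7 Pa = 26.09 MPa
granite: 2640 kg/m³ × 9.81 m/s² × 17360 m = 4.496×10^8 Pa = 449.6 MPa
Total = 16.53 + 38.71 + 26.09 + 449.6 = 530.92 MPa
Pore pressure P_p = λ·σ_v = 0.52 × 530.9 MPa = 276.1 MPa
Effective stress σ' = σ_v − P_p = 530.9 − 276.1 = 254.84 MPa

255 MPa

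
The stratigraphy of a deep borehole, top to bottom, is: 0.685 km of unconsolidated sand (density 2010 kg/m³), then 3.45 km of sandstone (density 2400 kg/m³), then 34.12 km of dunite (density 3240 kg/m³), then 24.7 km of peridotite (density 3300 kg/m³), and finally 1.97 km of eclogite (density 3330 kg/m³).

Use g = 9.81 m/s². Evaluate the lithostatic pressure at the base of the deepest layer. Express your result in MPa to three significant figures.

unconsolidated sand: 2010 kg/m³ × 9.81 m/s² × 685 m = 1.351×10^7 Pa = 13.51 MPa
sandstone: 2400 kg/m³ × 9.81 m/s² × 3450 m = 8.123×10^7 Pa = 81.23 MPa
dunite: 3240 kg/m³ × 9.81 m/s² × 34120 m = 1.084×10^9 Pa = 1084 MPa
peridotite: 3300 kg/m³ × 9.81 m/s² × 24700 m = 7.996×10^8 Pa = 799.6 MPa
eclogite: 3330 kg/m³ × 9.81 m/s² × 1970 m = 6.435×10^7 Pa = 64.35 MPa
Total = 13.51 + 81.23 + 1084 + 799.6 + 64.35 = 2043.2 MPa

2040 MPa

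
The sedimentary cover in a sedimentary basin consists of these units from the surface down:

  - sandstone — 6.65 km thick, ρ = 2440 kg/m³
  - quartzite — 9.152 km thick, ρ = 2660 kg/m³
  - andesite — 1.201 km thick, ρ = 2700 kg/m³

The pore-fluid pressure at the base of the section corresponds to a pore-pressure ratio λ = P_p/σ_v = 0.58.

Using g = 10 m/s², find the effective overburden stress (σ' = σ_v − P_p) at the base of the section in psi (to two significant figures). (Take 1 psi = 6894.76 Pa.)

27000 psi

Overburden (lithostatic) stress σ_v:
sandstone: 2440 kg/m³ × 10 m/s² × 6650 m = 1.623×10^8 Pa = 162.3 MPa
quartzite: 2660 kg/m³ × 10 m/s² × 9152 m = 2.434×10^8 Pa = 243.4 MPa
andesite: 2700 kg/m³ × 10 m/s² × 1201 m = 3.243×10^7 Pa = 32.43 MPa
Total = 162.3 + 243.4 + 32.43 = 438.13 MPa
Pore pressure P_p = λ·σ_v = 0.58 × 438.1 MPa = 254.1 MPa
Effective stress σ' = σ_v − P_p = 438.1 − 254.1 = 184.01 MPa = 26689 psi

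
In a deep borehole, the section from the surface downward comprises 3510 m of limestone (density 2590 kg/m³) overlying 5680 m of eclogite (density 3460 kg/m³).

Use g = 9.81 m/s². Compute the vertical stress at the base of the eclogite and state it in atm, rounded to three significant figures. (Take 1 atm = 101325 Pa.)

2780 atm

limestone: 2590 kg/m³ × 9.81 m/s² × 3510 m = 8.918×10^7 Pa = 880.2 atm
eclogite: 3460 kg/m³ × 9.81 m/s² × 5680 m = 1.928×10^8 Pa = 1903 atm
Total = 880.2 + 1903 = 2782.9 atm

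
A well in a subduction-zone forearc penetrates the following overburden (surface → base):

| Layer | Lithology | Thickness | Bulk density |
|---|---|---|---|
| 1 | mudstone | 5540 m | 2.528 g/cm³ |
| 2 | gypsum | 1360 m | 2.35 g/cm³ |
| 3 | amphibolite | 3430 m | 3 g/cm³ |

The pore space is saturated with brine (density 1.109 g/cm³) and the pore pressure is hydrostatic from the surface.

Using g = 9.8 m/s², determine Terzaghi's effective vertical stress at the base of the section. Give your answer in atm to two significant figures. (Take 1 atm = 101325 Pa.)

1600 atm

Overburden (lithostatic) stress σ_v:
mudstone: 2528 kg/m³ × 9.8 m/s² × 5540 m = 1.373×10^8 Pa = 137.3 MPa
gypsum: 2350 kg/m³ × 9.8 m/s² × 1360 m = 3.132×10^7 Pa = 31.32 MPa
amphibolite: 3000 kg/m³ × 9.8 m/s² × 3430 m = 1.008×10^8 Pa = 100.8 MPa
Total = 137.3 + 31.32 + 100.8 = 269.41 MPa
Pore pressure P_p = 1109 kg/m³ × 9.8 m/s² × 10330 m = 1.123×10^8 Pa = 112.3 MPa
Effective stress σ' = σ_v − P_p = 269.4 − 112.3 = 157.14 MPa = 1550.9 atm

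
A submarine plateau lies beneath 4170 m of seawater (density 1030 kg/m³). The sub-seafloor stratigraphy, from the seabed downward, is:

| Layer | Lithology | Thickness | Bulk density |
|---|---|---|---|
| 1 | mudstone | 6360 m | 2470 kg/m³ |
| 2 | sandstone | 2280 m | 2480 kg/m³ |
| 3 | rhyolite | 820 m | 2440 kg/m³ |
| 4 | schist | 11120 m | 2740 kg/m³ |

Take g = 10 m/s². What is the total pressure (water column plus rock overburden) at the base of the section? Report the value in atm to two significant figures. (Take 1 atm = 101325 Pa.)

5700 atm

seawater: 1030 kg/m³ × 10 m/s² × 4170 m = 4.295×10^7 Pa = 423.9 atm
mudstone: 2470 kg/m³ × 10 m/s² × 6360 m = 1.571×10^8 Pa = 1550 atm
sandstone: 2480 kg/m³ × 10 m/s² × 2280 m = 5.654×10^7 Pa = 558.0 atm
rhyolite: 2440 kg/m³ × 10 m/s² × 820 m = 2.001×10^7 Pa = 197.5 atm
schist: 2740 kg/m³ × 10 m/s² × 11120 m = 3.047×10^8 Pa = 3007 atm
Total = 423.9 + 1550 + 558.0 + 197.5 + 3007 = 5736.8 atm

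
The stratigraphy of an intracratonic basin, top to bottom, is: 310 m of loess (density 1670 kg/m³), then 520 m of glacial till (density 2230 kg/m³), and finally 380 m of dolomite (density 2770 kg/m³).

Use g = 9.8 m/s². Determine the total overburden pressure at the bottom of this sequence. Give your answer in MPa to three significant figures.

26.8 MPa

loess: 1670 kg/m³ × 9.8 m/s² × 310 m = 5.073×10^6 Pa = 5.073 MPa
glacial till: 2230 kg/m³ × 9.8 m/s² × 520 m = 1.136×10^7 Pa = 11.36 MPa
dolomite: 2770 kg/m³ × 9.8 m/s² × 380 m = 1.032×10^7 Pa = 10.32 MPa
Total = 5.073 + 11.36 + 10.32 = 26.753 MPa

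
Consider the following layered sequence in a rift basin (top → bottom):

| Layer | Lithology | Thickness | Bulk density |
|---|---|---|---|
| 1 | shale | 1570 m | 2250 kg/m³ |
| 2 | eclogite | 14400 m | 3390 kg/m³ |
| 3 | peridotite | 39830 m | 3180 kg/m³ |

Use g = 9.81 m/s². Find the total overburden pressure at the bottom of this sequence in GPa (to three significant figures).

1.76 GPa

shale: 2250 kg/m³ × 9.81 m/s² × 1570 m = 3.465×10^7 Pa = 0.03465 GPa
eclogite: 3390 kg/m³ × 9.81 m/s² × 14400 m = 4.789×10^8 Pa = 0.4789 GPa
peridotite: 3180 kg/m³ × 9.81 m/s² × 39830 m = 1.243×10^9 Pa = 1.243 GPa
Total = 0.03465 + 0.4789 + 1.243 = 1.7561 GPa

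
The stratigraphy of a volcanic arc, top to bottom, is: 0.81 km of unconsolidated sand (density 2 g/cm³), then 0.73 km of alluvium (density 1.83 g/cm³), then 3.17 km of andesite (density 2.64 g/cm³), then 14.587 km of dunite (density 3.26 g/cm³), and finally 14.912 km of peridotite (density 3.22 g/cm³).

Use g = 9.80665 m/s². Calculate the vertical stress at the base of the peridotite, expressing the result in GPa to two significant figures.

unconsolidated sand: 2000 kg/m³ × 9.80665 m/s² × 810 m = 1.589×10^7 Pa = 0.01589 GPa
alluvium: 1830 kg/m³ × 9.80665 m/s² × 730 m = 1.310×10^7 Pa = 0.01310 GPa
andesite: 2640 kg/m³ × 9.80665 m/s² × 3170 m = 8.207×10^7 Pa = 0.08207 GPa
dunite: 3260 kg/m³ × 9.80665 m/s² × 14587 m = 4.663×10^8 Pa = 0.4663 GPa
peridotite: 3220 kg/m³ × 9.80665 m/s² × 14912 m = 4.709×10^8 Pa = 0.4709 GPa
Total = 0.01589 + 0.01310 + 0.08207 + 0.4663 + 0.4709 = 1.0483 GPa

1.0 GPa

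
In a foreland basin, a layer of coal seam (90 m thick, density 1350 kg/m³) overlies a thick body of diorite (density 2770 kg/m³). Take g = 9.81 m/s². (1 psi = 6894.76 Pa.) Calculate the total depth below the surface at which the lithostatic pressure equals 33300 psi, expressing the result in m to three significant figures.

Pressure at base of upper layers: 1350×9.81×90 = 1.192×10^6 Pa = 172.9 psi
Remaining pressure to be supplied by diorite: 2.296×10^8 − 1.192×10^6 = 2.284×10^8 Pa
Additional depth in diorite = 2.284×10^8 Pa / (2770 kg/m³ × 9.81 m/s²) = 8405.3 m
Total depth = 90 m + 8405.3 m = 8495.3 m

8500 m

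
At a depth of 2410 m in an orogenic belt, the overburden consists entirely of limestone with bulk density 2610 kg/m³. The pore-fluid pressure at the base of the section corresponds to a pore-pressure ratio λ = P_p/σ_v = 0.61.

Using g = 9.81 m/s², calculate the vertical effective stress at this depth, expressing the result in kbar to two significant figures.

Overburden (lithostatic) stress σ_v:
limestone: 2610 kg/m³ × 9.81 m/s² × 2410 m = 6.171×10^7 Pa = 61.71 MPa
Pore pressure P_p = λ·σ_v = 0.61 × 61.71 MPa = 37.64 MPa
Effective stress σ' = σ_v − P_p = 61.71 − 37.64 = 24.065 MPa = 0.24065 kbar

0.24 kbar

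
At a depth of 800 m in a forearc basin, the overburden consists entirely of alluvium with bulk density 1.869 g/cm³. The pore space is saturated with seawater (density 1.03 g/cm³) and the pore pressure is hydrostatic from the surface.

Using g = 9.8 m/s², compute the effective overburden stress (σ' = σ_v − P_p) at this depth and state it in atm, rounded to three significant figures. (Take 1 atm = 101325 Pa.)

Overburden (lithostatic) stress σ_v:
alluvium: 1869 kg/m³ × 9.8 m/s² × 800 m = 1.465×10^7 Pa = 14.65 MPa
Pore pressure P_p = 1030 kg/m³ × 9.8 m/s² × 800 m = 8.075×10^6 Pa = 8.075 MPa
Effective stress σ' = σ_v − P_p = 14.65 − 8.075 = 6.5778 MPa = 64.917 atm

64.9 atm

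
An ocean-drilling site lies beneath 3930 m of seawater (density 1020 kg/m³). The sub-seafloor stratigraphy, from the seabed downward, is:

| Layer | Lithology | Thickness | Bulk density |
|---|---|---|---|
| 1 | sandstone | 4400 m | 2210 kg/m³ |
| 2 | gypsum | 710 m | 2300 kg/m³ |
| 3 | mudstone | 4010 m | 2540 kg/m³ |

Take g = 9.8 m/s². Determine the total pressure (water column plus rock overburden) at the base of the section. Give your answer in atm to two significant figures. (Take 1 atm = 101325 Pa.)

2500 atm

seawater: 1020 kg/m³ × 9.8 m/s² × 3930 m = 3.928×10^7 Pa = 387.7 atm
sandstone: 2210 kg/m³ × 9.8 m/s² × 4400 m = 9.530×10^7 Pa = 940.5 atm
gypsum: 2300 kg/m³ × 9.8 m/s² × 710 m = 1.600×10^7 Pa = 157.9 atm
mudstone: 2540 kg/m³ × 9.8 m/s² × 4010 m = 9.982×10^7 Pa = 985.1 atm
Total = 387.7 + 940.5 + 157.9 + 985.1 = 2471.3 atm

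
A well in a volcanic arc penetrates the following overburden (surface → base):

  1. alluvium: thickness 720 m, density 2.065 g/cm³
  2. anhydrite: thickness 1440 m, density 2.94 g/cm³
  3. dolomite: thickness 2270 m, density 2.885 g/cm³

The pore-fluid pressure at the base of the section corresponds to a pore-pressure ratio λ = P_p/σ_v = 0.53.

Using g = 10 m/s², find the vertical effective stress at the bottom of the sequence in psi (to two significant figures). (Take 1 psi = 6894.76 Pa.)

8400 psi

Overburden (lithostatic) stress σ_v:
alluvium: 2065 kg/m³ × 10 m/s² × 720 m = 1.487×10^7 Pa = 14.87 MPa
anhydrite: 2940 kg/m³ × 10 m/s² × 1440 m = 4.234×10^7 Pa = 42.34 MPa
dolomite: 2885 kg/m³ × 10 m/s² × 2270 m = 6.549×10^7 Pa = 65.49 MPa
Total = 14.87 + 42.34 + 65.49 = 122.69 MPa
Pore pressure P_p = λ·σ_v = 0.53 × 122.7 MPa = 65.03 MPa
Effective stress σ' = σ_v − P_p = 122.7 − 65.03 = 57.666 MPa = 8363.7 psi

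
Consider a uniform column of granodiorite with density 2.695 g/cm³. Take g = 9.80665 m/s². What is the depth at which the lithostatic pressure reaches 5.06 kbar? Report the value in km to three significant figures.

h = P/(ρg) = 5.06 kbar / (2695 kg/m³ × 9.80665 m/s²) = 5.060×10^8 Pa / 26429 Pa/m = 19146 m
= 19.146 km

19.1 km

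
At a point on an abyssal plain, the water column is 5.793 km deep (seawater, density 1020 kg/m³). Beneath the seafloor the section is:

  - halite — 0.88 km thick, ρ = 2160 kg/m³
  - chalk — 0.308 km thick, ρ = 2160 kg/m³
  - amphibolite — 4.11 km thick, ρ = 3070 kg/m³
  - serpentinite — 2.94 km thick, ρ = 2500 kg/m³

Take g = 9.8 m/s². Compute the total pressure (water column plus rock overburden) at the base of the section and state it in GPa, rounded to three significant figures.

seawater: 1020 kg/m³ × 9.8 m/s² × 5793 m = 5.791×10^7 Pa = 0.05791 GPa
halite: 2160 kg/m³ × 9.8 m/s² × 880 m = 1.863×10^7 Pa = 0.01863 GPa
chalk: 2160 kg/m³ × 9.8 m/s² × 308 m = 6.520×10^6 Pa = 6.520×10^-3 GPa
amphibolite: 3070 kg/m³ × 9.8 m/s² × 4110 m = 1.237×10^8 Pa = 0.1237 GPa
serpentinite: 2500 kg/m³ × 9.8 m/s² × 2940 m = 7.203×10^7 Pa = 0.07203 GPa
Total = 0.05791 + 0.01863 + 6.520×10^-3 + 0.1237 + 0.07203 = 0.27874 GPa

0.279 GPa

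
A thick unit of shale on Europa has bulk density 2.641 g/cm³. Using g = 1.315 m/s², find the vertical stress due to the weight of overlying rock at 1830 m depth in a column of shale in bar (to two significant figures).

shale: 2641 kg/m³ × 1.315 m/s² × 1830 m = 6.355×10^6 Pa = 63.55 bar

64 bar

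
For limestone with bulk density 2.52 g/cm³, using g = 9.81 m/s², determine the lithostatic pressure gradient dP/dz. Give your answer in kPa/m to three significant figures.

24.7 kPa/m

dP/dz = ρg = 2520 kg/m³ × 9.81 m/s² = 24721 Pa/m
= 24721 Pa/m × (1 kPa/m / 1000.0 Pa/m) = 24.721 kPa/m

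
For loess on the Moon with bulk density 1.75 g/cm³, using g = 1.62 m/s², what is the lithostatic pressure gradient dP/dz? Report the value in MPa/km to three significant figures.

2.83 MPa/km

dP/dz = ρg = 1750 kg/m³ × 1.62 m/s² = 2835.0 Pa/m
= 2835.0 Pa/m × (1 MPa/km / 1000.0 Pa/m) = 2.8350 MPa/km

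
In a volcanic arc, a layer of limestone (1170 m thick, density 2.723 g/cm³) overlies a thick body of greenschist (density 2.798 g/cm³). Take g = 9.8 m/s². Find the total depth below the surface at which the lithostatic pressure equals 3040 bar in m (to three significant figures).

11100 m

Pressure at base of upper layers: 2723×9.8×1170 = 3.122×10^7 Pa = 312.2 bar
Remaining pressure to be supplied by greenschist: 3.040×10^8 − 3.122×10^7 = 2.728×10^8 Pa
Additional depth in greenschist = 2.728×10^8 Pa / (2798 kg/m³ × 9.8 m/s²) = 9948.0 m
Total depth = 1170 m + 9948.0 m = 11118 m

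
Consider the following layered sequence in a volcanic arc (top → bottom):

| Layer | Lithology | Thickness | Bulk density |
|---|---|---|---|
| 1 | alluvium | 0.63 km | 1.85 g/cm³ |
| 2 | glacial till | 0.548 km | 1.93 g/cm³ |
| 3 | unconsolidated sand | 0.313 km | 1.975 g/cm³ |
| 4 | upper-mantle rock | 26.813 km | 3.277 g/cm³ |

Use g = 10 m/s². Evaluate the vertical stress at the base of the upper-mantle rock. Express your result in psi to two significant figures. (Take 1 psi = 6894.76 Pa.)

130000 psi

alluvium: 1850 kg/m³ × 10 m/s² × 630 m = 1.165×10^7 Pa = 1690 psi
glacial till: 1930 kg/m³ × 10 m/s² × 548 m = 1.058×10^7 Pa = 1534 psi
unconsolidated sand: 1975 kg/m³ × 10 m/s² × 313 m = 6.182×10^6 Pa = 896.6 psi
upper-mantle rock: 3277 kg/m³ × 10 m/s² × 26813 m = 8.787×10^8 Pa = 1.274×10^5 psi
Total = 1690 + 1534 + 896.6 + 1.274×10^5 = 1.3156×10^5 psi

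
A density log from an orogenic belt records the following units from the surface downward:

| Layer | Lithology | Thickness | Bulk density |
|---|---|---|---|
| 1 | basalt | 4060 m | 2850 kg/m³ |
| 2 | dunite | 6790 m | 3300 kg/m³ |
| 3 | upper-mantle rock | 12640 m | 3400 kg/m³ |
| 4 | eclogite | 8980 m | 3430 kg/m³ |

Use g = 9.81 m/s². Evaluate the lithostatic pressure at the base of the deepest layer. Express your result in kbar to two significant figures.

11 kbar

basalt: 2850 kg/m³ × 9.81 m/s² × 4060 m = 1.135×10^8 Pa = 1.135 kbar
dunite: 3300 kg/m³ × 9.81 m/s² × 6790 m = 2.198×10^8 Pa = 2.198 kbar
upper-mantle rock: 3400 kg/m³ × 9.81 m/s² × 12640 m = 4.216×10^8 Pa = 4.216 kbar
eclogite: 3430 kg/m³ × 9.81 m/s² × 8980 m = 3.022×10^8 Pa = 3.022 kbar
Total = 1.135 + 2.198 + 4.216 + 3.022 = 10.571 kbar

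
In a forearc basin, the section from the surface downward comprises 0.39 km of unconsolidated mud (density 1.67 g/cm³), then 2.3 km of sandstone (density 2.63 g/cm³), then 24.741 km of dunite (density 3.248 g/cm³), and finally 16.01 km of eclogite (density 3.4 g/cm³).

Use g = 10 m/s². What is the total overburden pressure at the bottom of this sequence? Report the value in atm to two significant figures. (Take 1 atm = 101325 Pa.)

unconsolidated mud: 1670 kg/m³ × 10 m/s² × 390 m = 6.513×10^6 Pa = 64.28 atm
sandstone: 2630 kg/m³ × 10 m/s² × 2300 m = 6.049×10^7 Pa = 597.0 atm
dunite: 3248 kg/m³ × 10 m/s² × 24741 m = 8.036×10^8 Pa = 7931 atm
eclogite: 3400 kg/m³ × 10 m/s² × 16010 m = 5.443×10^8 Pa = 5372 atm
Total = 64.28 + 597.0 + 7931 + 5372 = 13964 atm

14000 atm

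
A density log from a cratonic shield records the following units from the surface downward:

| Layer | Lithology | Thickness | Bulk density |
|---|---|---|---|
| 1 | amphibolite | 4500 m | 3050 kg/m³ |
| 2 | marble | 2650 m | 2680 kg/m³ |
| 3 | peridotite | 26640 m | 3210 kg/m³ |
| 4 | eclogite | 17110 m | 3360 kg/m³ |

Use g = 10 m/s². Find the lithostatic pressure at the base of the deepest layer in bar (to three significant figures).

amphibolite: 3050 kg/m³ × 10 m/s² × 4500 m = 1.373×10^8 Pa = 1372 bar
marble: 2680 kg/m³ × 10 m/s² × 2650 m = 7.102×10^7 Pa = 710.2 bar
peridotite: 3210 kg/m³ × 10 m/s² × 26640 m = 8.551×10^8 Pa = 8551 bar
eclogite: 3360 kg/m³ × 10 m/s² × 17110 m = 5.749×10^8 Pa = 5749 bar
Total = 1372 + 710.2 + 8551 + 5749 = 16383 bar

16400 bar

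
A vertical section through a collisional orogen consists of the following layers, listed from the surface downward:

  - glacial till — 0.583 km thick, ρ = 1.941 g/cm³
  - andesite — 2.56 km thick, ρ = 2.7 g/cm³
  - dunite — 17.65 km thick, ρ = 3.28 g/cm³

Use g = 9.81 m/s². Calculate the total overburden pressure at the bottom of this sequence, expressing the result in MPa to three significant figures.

glacial till: 1941 kg/m³ × 9.81 m/s² × 583 m = 1.110×10^7 Pa = 11.10 MPa
andesite: 2700 kg/m³ × 9.81 m/s² × 2560 m = 6.781×10^7 Pa = 67.81 MPa
dunite: 3280 kg/m³ × 9.81 m/s² × 17650 m = 5.679×10^8 Pa = 567.9 MPa
Total = 11.10 + 67.81 + 567.9 = 646.83 MPa

647 MPa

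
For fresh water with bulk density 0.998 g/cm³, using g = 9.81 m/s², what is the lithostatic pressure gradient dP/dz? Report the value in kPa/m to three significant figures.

9.79 kPa/m

dP/dz = ρg = 998 kg/m³ × 9.81 m/s² = 9790.4 Pa/m
= 9790.4 Pa/m × (1 kPa/m / 1000.0 Pa/m) = 9.7904 kPa/m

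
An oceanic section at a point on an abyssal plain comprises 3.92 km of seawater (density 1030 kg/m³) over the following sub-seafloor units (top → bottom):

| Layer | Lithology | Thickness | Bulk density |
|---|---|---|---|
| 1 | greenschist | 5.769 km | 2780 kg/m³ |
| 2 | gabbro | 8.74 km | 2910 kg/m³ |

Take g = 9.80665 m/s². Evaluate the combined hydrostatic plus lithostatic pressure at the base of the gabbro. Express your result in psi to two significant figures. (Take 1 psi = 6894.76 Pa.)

65000 psi

seawater: 1030 kg/m³ × 9.80665 m/s² × 3920 m = 3.960×10^7 Pa = 5743 psi
greenschist: 2780 kg/m³ × 9.80665 m/s² × 5769 m = 1.573×10^8 Pa = 22811 psi
gabbro: 2910 kg/m³ × 9.80665 m/s² × 8740 m = 2.494×10^8 Pa = 36175 psi
Total = 5743 + 22811 + 36175 = 64729 psi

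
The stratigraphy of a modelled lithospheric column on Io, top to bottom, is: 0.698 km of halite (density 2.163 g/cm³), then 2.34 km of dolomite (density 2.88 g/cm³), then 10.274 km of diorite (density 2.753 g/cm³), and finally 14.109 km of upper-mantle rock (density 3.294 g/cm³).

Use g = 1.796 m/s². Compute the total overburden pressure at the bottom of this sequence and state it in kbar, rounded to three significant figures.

halite: 2163 kg/m³ × 1.796 m/s² × 698 m = 2.712×10^6 Pa = 0.02712 kbar
dolomite: 2880 kg/m³ × 1.796 m/s² × 2340 m = 1.210×10^7 Pa = 0.1210 kbar
diorite: 2753 kg/m³ × 1.796 m/s² × 10274 m = 5.080×10^7 Pa = 0.5080 kbar
upper-mantle rock: 3294 kg/m³ × 1.796 m/s² × 14109 m = 8.347×10^7 Pa = 0.8347 kbar
Total = 0.02712 + 0.1210 + 0.5080 + 0.8347 = 1.4908 kbar

1.49 kbar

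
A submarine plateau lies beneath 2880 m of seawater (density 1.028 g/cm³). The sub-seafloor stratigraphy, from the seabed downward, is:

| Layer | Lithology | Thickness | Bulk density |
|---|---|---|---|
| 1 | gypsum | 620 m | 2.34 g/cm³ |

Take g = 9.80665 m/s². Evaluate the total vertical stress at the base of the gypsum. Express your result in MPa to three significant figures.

seawater: 1028 kg/m³ × 9.80665 m/s² × 2880 m = 2.903×10^7 Pa = 29.03 MPa
gypsum: 2340 kg/m³ × 9.80665 m/s² × 620 m = 1.423×10^7 Pa = 14.23 MPa
Total = 29.03 + 14.23 = 43.261 MPa

43.3 MPa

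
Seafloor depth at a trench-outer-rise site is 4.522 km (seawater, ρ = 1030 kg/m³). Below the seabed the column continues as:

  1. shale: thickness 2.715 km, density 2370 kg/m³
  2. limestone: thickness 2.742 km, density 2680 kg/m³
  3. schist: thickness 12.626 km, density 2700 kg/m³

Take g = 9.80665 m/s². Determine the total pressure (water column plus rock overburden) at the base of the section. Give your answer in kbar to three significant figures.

5.15 kbar

seawater: 1030 kg/m³ × 9.80665 m/s² × 4522 m = 4.568×10^7 Pa = 0.4568 kbar
shale: 2370 kg/m³ × 9.80665 m/s² × 2715 m = 6.310×10^7 Pa = 0.6310 kbar
limestone: 2680 kg/m³ × 9.80665 m/s² × 2742 m = 7.206×10^7 Pa = 0.7206 kbar
schist: 2700 kg/m³ × 9.80665 m/s² × 12626 m = 3.343×10^8 Pa = 3.343 kbar
Total = 0.4568 + 0.6310 + 0.7206 + 3.343 = 5.1515 kbar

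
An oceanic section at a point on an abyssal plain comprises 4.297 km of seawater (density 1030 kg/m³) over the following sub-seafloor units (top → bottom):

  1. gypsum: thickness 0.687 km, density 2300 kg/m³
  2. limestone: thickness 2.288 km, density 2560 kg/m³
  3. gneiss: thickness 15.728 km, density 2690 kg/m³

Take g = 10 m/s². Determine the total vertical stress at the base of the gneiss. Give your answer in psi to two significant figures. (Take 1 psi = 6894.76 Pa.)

79000 psi

seawater: 1030 kg/m³ × 10 m/s² × 4297 m = 4.426×10^7 Pa = 6419 psi
gypsum: 2300 kg/m³ × 10 m/s² × 687 m = 1.580×10^7 Pa = 2292 psi
limestone: 2560 kg/m³ × 10 m/s² × 2288 m = 5.857×10^7 Pa = 8495 psi
gneiss: 2690 kg/m³ × 10 m/s² × 15728 m = 4.231×10^8 Pa = 61363 psi
Total = 6419 + 2292 + 8495 + 61363 = 78569 psi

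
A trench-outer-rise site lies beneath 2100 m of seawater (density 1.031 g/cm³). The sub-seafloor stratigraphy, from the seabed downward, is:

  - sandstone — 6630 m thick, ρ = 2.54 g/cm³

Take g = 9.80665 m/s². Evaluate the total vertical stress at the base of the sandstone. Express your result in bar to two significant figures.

1900 bar

seawater: 1031 kg/m³ × 9.80665 m/s² × 2100 m = 2.123×10^7 Pa = 212.3 bar
sandstone: 2540 kg/m³ × 9.80665 m/s² × 6630 m = 1.651×10^8 Pa = 1651 bar
Total = 212.3 + 1651 = 1863.8 bar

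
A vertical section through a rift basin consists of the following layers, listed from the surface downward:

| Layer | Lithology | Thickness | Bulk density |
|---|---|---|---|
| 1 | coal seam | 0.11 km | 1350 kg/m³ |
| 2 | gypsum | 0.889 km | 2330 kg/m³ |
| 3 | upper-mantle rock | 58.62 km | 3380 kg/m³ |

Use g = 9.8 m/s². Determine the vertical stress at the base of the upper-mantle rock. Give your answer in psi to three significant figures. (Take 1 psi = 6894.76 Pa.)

285000 psi

coal seam: 1350 kg/m³ × 9.8 m/s² × 110 m = 1.455×10^6 Pa = 211.1 psi
gypsum: 2330 kg/m³ × 9.8 m/s² × 889 m = 2.030×10^7 Pa = 2944 psi
upper-mantle rock: 3380 kg/m³ × 9.8 m/s² × 58620 m = 1.942×10^9 Pa = 2.816×10^5 psi
Total = 211.1 + 2944 + 2.816×10^5 = 2.8478×10^5 psi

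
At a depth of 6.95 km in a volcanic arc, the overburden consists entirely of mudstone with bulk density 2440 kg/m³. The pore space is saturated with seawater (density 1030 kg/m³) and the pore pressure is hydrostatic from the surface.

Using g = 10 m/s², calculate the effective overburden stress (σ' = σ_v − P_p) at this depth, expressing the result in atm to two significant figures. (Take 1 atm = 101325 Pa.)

970 atm

Overburden (lithostatic) stress σ_v:
mudstone: 2440 kg/m³ × 10 m/s² × 6950 m = 1.696×10^8 Pa = 169.6 MPa
Pore pressure P_p = 1030 kg/m³ × 10 m/s² × 6950 m = 7.159×10^7 Pa = 71.58 MPa
Effective stress σ' = σ_v − P_p = 169.6 − 71.58 = 97.995 MPa = 967.14 atm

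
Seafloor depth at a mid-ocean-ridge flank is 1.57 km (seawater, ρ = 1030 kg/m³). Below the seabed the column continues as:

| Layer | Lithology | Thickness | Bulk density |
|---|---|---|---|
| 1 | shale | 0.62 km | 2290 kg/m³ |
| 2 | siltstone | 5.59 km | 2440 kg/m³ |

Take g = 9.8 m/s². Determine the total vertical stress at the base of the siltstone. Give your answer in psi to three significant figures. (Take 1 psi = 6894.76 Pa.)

seawater: 1030 kg/m³ × 9.8 m/s² × 1570 m = 1.585×10^7 Pa = 2298 psi
shale: 2290 kg/m³ × 9.8 m/s² × 620 m = 1.391×10^7 Pa = 2018 psi
siltstone: 2440 kg/m³ × 9.8 m/s² × 5590 m = 1.337×10^8 Pa = 19387 psi
Total = 2298 + 2018 + 19387 = 23703 psi

23700 psi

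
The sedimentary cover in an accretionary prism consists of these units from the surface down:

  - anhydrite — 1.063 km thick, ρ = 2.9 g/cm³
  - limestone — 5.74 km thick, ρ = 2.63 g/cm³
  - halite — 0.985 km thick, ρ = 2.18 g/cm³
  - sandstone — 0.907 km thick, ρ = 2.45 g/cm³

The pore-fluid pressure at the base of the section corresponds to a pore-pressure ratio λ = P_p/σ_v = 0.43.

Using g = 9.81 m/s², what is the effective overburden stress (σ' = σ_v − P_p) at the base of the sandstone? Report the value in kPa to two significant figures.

Overburden (lithostatic) stress σ_v:
anhydrite: 2900 kg/m³ × 9.81 m/s² × 1063 m = 3.024×10^7 Pa = 30.24 MPa
limestone: 2630 kg/m³ × 9.81 m/s² × 5740 m = 1.481×10^8 Pa = 148.1 MPa
halite: 2180 kg/m³ × 9.81 m/s² × 985 m = 2.107×10^7 Pa = 21.07 MPa
sandstone: 2450 kg/m³ × 9.81 m/s² × 907 m = 2.180×10^7 Pa = 21.80 MPa
Total = 30.24 + 148.1 + 21.07 + 21.80 = 221.20 MPa
Pore pressure P_p = λ·σ_v = 0.43 × 221.2 MPa = 95.12 MPa
Effective stress σ' = σ_v − P_p = 221.2 − 95.12 = 126.08 MPa = 1.2608×10^5 kPa

130000 kPa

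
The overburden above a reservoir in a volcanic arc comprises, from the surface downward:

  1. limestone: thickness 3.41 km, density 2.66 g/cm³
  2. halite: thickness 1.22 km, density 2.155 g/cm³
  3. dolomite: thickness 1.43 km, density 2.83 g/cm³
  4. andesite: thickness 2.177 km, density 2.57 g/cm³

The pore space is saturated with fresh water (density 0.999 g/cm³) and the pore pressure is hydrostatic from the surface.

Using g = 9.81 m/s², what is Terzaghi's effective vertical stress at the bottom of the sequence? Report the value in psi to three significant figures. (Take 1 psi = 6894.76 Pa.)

Overburden (lithostatic) stress σ_v:
limestone: 2660 kg/m³ × 9.81 m/s² × 3410 m = 8.898×10^7 Pa = 88.98 MPa
halite: 2155 kg/m³ × 9.81 m/s² × 1220 m = 2.579×10^7 Pa = 25.79 MPa
dolomite: 2830 kg/m³ × 9.81 m/s² × 1430 m = 3.970×10^7 Pa = 39.70 MPa
andesite: 2570 kg/m³ × 9.81 m/s² × 2177 m = 5.489×10^7 Pa = 54.89 MPa
Total = 88.98 + 25.79 + 39.70 + 54.89 = 209.36 MPa
Pore pressure P_p = 999 kg/m³ × 9.81 m/s² × 8237 m = 8.072×10^7 Pa = 80.72 MPa
Effective stress σ' = σ_v − P_p = 209.4 − 80.72 = 128.64 MPa = 18657 psi

18700 psi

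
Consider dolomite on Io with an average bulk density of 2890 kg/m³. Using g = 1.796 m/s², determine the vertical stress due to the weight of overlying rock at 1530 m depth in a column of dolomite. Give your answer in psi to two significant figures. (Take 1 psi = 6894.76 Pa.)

dolomite: 2890 kg/m³ × 1.796 m/s² × 1530 m = 7.941×10^6 Pa = 1152 psi

1200 psi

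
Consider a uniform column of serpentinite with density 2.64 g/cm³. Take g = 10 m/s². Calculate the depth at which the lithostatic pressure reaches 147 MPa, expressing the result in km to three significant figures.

5.57 km

h = P/(ρg) = 147 MPa / (2640 kg/m³ × 10 m/s²) = 1.470×10^8 Pa / 26400 Pa/m = 5568.2 m
= 5.5682 km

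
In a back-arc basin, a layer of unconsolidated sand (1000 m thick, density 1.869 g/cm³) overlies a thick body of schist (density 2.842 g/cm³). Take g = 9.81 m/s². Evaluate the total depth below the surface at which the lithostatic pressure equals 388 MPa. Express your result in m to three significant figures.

14300 m

Pressure at base of upper layers: 1869×9.81×1000 = 1.833×10^7 Pa = 18.33 MPa
Remaining pressure to be supplied by schist: 3.880×10^8 − 1.833×10^7 = 3.697×10^8 Pa
Additional depth in schist = 3.697×10^8 Pa / (2842 kg/m³ × 9.81 m/s²) = 13259 m
Total depth = 1000 m + 13259 m = 14259 m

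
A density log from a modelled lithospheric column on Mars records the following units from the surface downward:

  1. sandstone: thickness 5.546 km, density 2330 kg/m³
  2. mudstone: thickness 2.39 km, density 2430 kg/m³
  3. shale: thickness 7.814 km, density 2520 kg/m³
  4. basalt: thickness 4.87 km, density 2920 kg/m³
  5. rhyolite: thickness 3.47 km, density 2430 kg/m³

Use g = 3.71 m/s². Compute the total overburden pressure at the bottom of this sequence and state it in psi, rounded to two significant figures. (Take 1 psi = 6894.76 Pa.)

sandstone: 2330 kg/m³ × 3.71 m/s² × 5546 m = 4.794×10^7 Pa = 6953 psi
mudstone: 2430 kg/m³ × 3.71 m/s² × 2390 m = 2.155×10^7 Pa = 3125 psi
shale: 2520 kg/m³ × 3.71 m/s² × 7814 m = 7.305×10^7 Pa = 10596 psi
basalt: 2920 kg/m³ × 3.71 m/s² × 4870 m = 5.276×10^7 Pa = 7652 psi
rhyolite: 2430 kg/m³ × 3.71 m/s² × 3470 m = 3.128×10^7 Pa = 4537 psi
Total = 6953 + 3125 + 10596 + 7652 + 4537 = 32863 psi

33000 psi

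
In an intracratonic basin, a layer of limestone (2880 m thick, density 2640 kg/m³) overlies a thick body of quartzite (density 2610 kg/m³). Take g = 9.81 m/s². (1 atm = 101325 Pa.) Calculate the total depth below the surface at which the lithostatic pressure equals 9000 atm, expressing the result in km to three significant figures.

Pressure at base of upper layers: 2640×9.81×2880 = 7.459×10^7 Pa = 736.1 atm
Remaining pressure to be supplied by quartzite: 9.119×10^8 − 7.459×10^7 = 8.373×10^8 Pa
Additional depth in quartzite = 8.373×10^8 Pa / (2610 kg/m³ × 9.81 m/s²) = 32703 m
Total depth = 2880 m + 32703 m = 35583 m
= 35.583 km

35.6 km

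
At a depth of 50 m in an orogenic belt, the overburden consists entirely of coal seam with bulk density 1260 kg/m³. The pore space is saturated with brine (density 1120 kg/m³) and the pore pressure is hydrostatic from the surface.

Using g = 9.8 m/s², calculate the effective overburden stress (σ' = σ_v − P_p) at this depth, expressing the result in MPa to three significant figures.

0.0686 MPa

Overburden (lithostatic) stress σ_v:
coal seam: 1260 kg/m³ × 9.8 m/s² × 50 m = 6.174×10^5 Pa = 0.6174 MPa
Pore pressure P_p = 1120 kg/m³ × 9.8 m/s² × 50 m = 5.488×10^5 Pa = 0.5488 MPa
Effective stress σ' = σ_v − P_p = 0.6174 − 0.5488 = 0.068600 MPa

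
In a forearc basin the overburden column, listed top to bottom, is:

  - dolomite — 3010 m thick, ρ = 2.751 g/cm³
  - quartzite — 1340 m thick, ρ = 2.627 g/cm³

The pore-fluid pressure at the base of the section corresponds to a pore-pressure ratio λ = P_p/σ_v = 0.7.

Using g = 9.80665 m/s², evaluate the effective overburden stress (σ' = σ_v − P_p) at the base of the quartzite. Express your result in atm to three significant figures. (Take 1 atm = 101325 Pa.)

343 atm

Overburden (lithostatic) stress σ_v:
dolomite: 2751 kg/m³ × 9.80665 m/s² × 3010 m = 8.120×10^7 Pa = 81.20 MPa
quartzite: 2627 kg/m³ × 9.80665 m/s² × 1340 m = 3.452×10^7 Pa = 34.52 MPa
Total = 81.20 + 34.52 = 115.73 MPa
Pore pressure P_p = λ·σ_v = 0.7 × 115.7 MPa = 81.01 MPa
Effective stress σ' = σ_v − P_p = 115.7 − 81.01 = 34.718 MPa = 342.64 atm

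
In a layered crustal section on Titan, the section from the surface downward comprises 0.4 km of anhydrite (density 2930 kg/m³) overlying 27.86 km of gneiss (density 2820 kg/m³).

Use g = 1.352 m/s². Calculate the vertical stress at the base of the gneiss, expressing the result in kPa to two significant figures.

110000 kPa

anhydrite: 2930 kg/m³ × 1.352 m/s² × 400 m = 1.585×10^6 Pa = 1585 kPa
gneiss: 2820 kg/m³ × 1.352 m/s² × 27860 m = 1.062×10^8 Pa = 1.062×10^5 kPa
Total = 1585 + 1.062×10^5 = 1.0780×10^5 kPa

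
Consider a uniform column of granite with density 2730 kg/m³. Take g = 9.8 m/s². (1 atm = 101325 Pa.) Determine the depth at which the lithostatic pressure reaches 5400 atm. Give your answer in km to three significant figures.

20.5 km

h = P/(ρg) = 5400 atm / (2730 kg/m³ × 9.8 m/s²) = 5.472×10^8 Pa / 26754 Pa/m = 20451 m
= 20.451 km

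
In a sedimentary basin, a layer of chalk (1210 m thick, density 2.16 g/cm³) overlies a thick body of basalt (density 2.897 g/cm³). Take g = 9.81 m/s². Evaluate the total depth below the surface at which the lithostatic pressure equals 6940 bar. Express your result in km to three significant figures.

24.7 km

Pressure at base of upper layers: 2160×9.81×1210 = 2.564×10^7 Pa = 256.4 bar
Remaining pressure to be supplied by basalt: 6.940×10^8 − 2.564×10^7 = 6.684×10^8 Pa
Additional depth in basalt = 6.684×10^8 Pa / (2897 kg/m³ × 9.81 m/s²) = 23518 m
Total depth = 1210 m + 23518 m = 24728 m
= 24.728 km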